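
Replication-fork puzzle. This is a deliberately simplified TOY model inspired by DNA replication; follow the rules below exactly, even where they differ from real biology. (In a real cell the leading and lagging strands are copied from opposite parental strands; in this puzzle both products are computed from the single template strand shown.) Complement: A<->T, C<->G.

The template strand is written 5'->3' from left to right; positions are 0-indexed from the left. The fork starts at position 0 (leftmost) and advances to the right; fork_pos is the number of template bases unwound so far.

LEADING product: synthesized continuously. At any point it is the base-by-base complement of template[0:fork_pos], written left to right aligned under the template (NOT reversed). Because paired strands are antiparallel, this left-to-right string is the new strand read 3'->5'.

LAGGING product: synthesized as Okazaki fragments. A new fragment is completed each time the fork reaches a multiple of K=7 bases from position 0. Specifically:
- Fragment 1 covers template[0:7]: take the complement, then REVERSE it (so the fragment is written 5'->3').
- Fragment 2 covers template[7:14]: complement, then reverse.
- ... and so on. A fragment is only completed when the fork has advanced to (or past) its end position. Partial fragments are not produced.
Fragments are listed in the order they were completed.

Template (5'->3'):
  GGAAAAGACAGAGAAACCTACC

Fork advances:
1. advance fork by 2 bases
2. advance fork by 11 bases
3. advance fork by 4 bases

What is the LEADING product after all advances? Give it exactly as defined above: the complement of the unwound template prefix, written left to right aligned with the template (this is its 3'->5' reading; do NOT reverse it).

Step 1: advance 2 -> fork_pos = 0 + 2 = 2.
Step 2: advance 11 -> fork_pos = 2 + 11 = 13.
Step 3: advance 4 -> fork_pos = 13 + 4 = 17.
Unwound prefix: template[0:17] = GGAAAAGACAGAGAAAC
Complement it base by base (A<->T, C<->G), keeping left-to-right order:
  [0:5] GGAAA -> CCTTT
  [5:10] AGACA -> TCTGT
  [10:15] GAGAA -> CTCTT
  [15:17] AC -> TG
Concatenate: CCTTTTCTGTCTCTTTG (length 17; written aligned with the template, i.e. 3'->5').

Answer: CCTTTTCTGTCTCTTTG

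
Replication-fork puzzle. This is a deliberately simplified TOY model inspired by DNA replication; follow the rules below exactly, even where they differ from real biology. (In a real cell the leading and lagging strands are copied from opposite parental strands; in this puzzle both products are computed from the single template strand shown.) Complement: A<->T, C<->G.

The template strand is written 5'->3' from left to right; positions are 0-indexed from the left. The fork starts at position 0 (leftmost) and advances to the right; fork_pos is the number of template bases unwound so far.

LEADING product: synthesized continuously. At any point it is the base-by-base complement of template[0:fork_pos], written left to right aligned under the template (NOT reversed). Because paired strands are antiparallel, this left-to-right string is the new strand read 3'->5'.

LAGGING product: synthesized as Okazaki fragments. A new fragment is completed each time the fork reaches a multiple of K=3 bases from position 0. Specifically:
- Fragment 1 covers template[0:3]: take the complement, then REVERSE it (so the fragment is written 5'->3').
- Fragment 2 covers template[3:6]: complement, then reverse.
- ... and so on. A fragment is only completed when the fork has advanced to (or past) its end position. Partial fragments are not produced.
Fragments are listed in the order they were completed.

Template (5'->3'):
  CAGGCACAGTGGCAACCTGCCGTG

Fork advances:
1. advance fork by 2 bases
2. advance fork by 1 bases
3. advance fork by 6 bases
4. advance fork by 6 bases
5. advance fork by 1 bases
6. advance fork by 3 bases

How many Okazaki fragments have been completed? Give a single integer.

Step 1: advance 2 -> fork_pos = 0 + 2 = 2. Next multiple of 3 is 3 (not reached); still 0 fragment(s).
Step 2: advance 1 -> fork_pos = 2 + 1 = 3. Reached multiple(s) of 3: 3 -> fragment 1 completed (1 total).
Step 3: advance 6 -> fork_pos = 3 + 6 = 9. Reached multiple(s) of 3: 6, 9 -> fragments 2-3 completed (3 total).
Step 4: advance 6 -> fork_pos = 9 + 6 = 15. Reached multiple(s) of 3: 12, 15 -> fragments 4-5 completed (5 total).
Step 5: advance 1 -> fork_pos = 15 + 1 = 16. Next multiple of 3 is 18 (not reached); still 5 fragment(s).
Step 6: advance 3 -> fork_pos = 16 + 3 = 19. Reached multiple(s) of 3: 18 -> fragment 6 completed (6 total).
Check: final fork_pos = 19; the multiples of 3 that are <= 19 are 3..18 -> 19 // 3 = 6 completed fragment(s).

Answer: 6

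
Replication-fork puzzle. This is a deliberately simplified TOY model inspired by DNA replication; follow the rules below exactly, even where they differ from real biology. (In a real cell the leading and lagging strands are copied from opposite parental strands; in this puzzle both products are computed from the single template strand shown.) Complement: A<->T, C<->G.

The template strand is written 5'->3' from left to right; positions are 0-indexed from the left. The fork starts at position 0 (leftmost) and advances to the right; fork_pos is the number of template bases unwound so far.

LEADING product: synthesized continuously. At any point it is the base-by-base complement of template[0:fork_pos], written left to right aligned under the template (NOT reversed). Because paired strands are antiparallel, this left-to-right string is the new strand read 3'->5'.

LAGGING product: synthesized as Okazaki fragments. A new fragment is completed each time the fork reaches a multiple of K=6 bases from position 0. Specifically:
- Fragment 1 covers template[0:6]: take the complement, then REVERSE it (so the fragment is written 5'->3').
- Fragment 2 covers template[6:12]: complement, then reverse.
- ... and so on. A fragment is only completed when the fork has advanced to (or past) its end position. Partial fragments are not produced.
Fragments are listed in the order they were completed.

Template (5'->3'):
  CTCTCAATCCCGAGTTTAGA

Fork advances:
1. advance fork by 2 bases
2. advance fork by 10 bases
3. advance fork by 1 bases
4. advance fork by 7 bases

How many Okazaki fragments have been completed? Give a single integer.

Answer: 3

Derivation:
Step 1: advance 2 -> fork_pos = 0 + 2 = 2. Next multiple of 6 is 6 (not reached); still 0 fragment(s).
Step 2: advance 10 -> fork_pos = 2 + 10 = 12. Reached multiple(s) of 6: 6, 12 -> fragments 1-2 completed (2 total).
Step 3: advance 1 -> fork_pos = 12 + 1 = 13. Next multiple of 6 is 18 (not reached); still 2 fragment(s).
Step 4: advance 7 -> fork_pos = 13 + 7 = 20. Reached multiple(s) of 6: 18 -> fragment 3 completed (3 total).
Check: final fork_pos = 20; the multiples of 6 that are <= 20 are 6..18 -> 20 // 6 = 3 completed fragment(s).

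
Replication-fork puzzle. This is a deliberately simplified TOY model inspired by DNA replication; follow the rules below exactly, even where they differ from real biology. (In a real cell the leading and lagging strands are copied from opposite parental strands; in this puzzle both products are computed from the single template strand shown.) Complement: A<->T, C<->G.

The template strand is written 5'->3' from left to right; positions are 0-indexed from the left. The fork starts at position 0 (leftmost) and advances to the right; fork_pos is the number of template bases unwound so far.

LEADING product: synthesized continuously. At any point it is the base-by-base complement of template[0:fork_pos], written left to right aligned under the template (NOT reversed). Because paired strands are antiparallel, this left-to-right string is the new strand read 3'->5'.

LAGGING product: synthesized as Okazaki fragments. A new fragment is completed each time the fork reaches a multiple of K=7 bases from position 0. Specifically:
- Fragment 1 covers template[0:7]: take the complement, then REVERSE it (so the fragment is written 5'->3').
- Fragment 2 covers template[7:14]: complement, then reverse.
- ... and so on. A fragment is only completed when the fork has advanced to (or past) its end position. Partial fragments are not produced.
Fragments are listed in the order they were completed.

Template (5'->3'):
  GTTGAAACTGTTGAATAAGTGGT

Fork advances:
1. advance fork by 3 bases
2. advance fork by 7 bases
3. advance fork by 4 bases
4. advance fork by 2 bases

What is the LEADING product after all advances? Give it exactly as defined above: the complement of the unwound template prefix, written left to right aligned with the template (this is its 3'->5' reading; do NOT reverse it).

Answer: CAACTTTGACAACTTA

Derivation:
Step 1: advance 3 -> fork_pos = 0 + 3 = 3.
Step 2: advance 7 -> fork_pos = 3 + 7 = 10.
Step 3: advance 4 -> fork_pos = 10 + 4 = 14.
Step 4: advance 2 -> fork_pos = 14 + 2 = 16.
Unwound prefix: template[0:16] = GTTGAAACTGTTGAAT
Complement it base by base (A<->T, C<->G), keeping left-to-right order:
  [0:5] GTTGA -> CAACT
  [5:10] AACTG -> TTGAC
  [10:15] TTGAA -> AACTT
  [15:16] T -> A
Concatenate: CAACTTTGACAACTTA (length 16; written aligned with the template, i.e. 3'->5').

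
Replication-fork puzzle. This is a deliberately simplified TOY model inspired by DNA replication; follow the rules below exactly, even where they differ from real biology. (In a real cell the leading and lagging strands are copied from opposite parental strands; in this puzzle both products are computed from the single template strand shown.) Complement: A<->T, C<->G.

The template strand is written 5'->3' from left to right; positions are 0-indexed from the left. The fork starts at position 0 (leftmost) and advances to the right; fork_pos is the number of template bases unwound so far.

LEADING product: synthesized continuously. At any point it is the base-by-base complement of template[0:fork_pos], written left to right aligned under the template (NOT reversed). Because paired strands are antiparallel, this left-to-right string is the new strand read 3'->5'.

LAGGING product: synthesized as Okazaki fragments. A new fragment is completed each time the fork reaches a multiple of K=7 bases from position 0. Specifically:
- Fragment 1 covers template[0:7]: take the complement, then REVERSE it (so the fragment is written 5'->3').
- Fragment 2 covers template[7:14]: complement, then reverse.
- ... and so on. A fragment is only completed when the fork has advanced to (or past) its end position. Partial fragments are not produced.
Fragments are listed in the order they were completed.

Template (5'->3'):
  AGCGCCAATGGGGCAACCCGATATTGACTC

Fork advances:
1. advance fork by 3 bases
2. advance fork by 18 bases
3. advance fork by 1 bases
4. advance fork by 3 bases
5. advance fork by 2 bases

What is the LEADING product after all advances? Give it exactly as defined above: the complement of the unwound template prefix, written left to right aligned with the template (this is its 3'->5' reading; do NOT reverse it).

Answer: TCGCGGTTACCCCGTTGGGCTATAACT

Derivation:
Step 1: advance 3 -> fork_pos = 0 + 3 = 3.
Step 2: advance 18 -> fork_pos = 3 + 18 = 21.
Step 3: advance 1 -> fork_pos = 21 + 1 = 22.
Step 4: advance 3 -> fork_pos = 22 + 3 = 25.
Step 5: advance 2 -> fork_pos = 25 + 2 = 27.
Unwound prefix: template[0:27] = AGCGCCAATGGGGCAACCCGATATTGA
Complement it base by base (A<->T, C<->G), keeping left-to-right order:
  [0:5] AGCGC -> TCGCG
  [5:10] CAATG -> GTTAC
  [10:15] GGGCA -> CCCGT
  [15:20] ACCCG -> TGGGC
  [20:25] ATATT -> TATAA
  [25:27] GA -> CT
Concatenate: TCGCGGTTACCCCGTTGGGCTATAACT (length 27; written aligned with the template, i.e. 3'->5').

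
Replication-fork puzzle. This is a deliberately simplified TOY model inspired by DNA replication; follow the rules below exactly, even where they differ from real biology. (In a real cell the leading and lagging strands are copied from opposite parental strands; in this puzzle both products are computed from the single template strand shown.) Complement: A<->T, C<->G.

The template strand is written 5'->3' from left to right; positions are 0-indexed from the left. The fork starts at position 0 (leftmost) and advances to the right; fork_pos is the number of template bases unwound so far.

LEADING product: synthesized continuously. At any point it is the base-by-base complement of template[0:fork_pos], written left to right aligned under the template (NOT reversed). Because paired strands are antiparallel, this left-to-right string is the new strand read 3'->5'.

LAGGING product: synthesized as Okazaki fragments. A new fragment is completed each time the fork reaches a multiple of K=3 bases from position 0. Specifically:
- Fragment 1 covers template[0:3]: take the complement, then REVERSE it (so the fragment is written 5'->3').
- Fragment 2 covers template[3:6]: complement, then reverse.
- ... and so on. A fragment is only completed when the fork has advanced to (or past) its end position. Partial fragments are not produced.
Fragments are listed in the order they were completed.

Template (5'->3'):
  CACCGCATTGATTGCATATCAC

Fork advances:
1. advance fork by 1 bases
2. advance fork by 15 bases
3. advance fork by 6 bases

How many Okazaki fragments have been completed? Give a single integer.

Answer: 7

Derivation:
Step 1: advance 1 -> fork_pos = 0 + 1 = 1. Next multiple of 3 is 3 (not reached); still 0 fragment(s).
Step 2: advance 15 -> fork_pos = 1 + 15 = 16. Reached multiple(s) of 3: 3, 6, 9, 12, 15 -> fragments 1-5 completed (5 total).
Step 3: advance 6 -> fork_pos = 16 + 6 = 22. Reached multiple(s) of 3: 18, 21 -> fragments 6-7 completed (7 total).
Check: final fork_pos = 22; the multiples of 3 that are <= 22 are 3..21 -> 22 // 3 = 7 completed fragment(s).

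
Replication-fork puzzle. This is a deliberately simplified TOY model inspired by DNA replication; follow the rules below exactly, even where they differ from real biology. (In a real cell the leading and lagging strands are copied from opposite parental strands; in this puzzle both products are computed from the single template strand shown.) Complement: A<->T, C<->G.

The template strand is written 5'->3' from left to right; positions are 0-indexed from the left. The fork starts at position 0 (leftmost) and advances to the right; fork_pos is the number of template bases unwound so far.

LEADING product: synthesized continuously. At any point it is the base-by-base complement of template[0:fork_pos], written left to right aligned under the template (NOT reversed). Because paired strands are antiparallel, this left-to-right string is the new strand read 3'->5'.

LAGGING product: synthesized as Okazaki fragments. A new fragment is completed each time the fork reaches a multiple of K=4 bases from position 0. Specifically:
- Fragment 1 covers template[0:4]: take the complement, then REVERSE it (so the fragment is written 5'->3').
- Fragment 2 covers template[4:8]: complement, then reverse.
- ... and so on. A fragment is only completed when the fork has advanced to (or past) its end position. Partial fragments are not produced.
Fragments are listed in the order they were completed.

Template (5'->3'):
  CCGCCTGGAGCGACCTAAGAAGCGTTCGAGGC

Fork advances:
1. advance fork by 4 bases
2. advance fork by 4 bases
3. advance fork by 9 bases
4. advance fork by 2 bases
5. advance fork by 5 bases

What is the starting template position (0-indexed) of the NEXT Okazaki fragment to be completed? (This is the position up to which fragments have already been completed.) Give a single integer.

Answer: 24

Derivation:
Step 1: advance 4 -> fork_pos = 0 + 4 = 4. Reached multiple(s) of 4: 4 -> fragment 1 completed (1 total).
Step 2: advance 4 -> fork_pos = 4 + 4 = 8. Reached multiple(s) of 4: 8 -> fragment 2 completed (2 total).
Step 3: advance 9 -> fork_pos = 8 + 9 = 17. Reached multiple(s) of 4: 12, 16 -> fragments 3-4 completed (4 total).
Step 4: advance 2 -> fork_pos = 17 + 2 = 19. Next multiple of 4 is 20 (not reached); still 4 fragment(s).
Step 5: advance 5 -> fork_pos = 19 + 5 = 24. Reached multiple(s) of 4: 20, 24 -> fragments 5-6 completed (6 total).
6 fragment(s) completed, covering template[0:24] (6 x 4 = 24). The next fragment, fragment 7, covers template[24:28], so it starts at position 24.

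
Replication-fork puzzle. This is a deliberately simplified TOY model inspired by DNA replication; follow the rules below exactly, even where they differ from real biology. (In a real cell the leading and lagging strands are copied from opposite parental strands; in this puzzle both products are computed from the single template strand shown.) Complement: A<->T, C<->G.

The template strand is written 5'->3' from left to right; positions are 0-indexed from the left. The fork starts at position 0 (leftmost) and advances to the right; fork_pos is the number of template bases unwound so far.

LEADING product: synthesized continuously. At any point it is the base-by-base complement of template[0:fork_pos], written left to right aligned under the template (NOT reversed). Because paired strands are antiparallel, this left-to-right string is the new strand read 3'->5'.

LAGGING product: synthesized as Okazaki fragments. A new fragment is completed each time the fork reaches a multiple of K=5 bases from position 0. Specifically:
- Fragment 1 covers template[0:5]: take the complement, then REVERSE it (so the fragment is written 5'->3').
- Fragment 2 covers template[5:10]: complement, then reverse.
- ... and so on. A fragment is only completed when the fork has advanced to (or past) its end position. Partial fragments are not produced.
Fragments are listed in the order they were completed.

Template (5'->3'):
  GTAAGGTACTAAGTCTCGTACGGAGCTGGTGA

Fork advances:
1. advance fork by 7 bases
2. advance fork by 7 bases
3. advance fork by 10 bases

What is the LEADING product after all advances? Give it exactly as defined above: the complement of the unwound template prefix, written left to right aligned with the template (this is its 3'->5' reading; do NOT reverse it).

Step 1: advance 7 -> fork_pos = 0 + 7 = 7.
Step 2: advance 7 -> fork_pos = 7 + 7 = 14.
Step 3: advance 10 -> fork_pos = 14 + 10 = 24.
Unwound prefix: template[0:24] = GTAAGGTACTAAGTCTCGTACGGA
Complement it base by base (A<->T, C<->G), keeping left-to-right order:
  [0:5] GTAAG -> CATTC
  [5:10] GTACT -> CATGA
  [10:15] AAGTC -> TTCAG
  [15:20] TCGTA -> AGCAT
  [20:24] CGGA -> GCCT
Concatenate: CATTCCATGATTCAGAGCATGCCT (length 24; written aligned with the template, i.e. 3'->5').

Answer: CATTCCATGATTCAGAGCATGCCT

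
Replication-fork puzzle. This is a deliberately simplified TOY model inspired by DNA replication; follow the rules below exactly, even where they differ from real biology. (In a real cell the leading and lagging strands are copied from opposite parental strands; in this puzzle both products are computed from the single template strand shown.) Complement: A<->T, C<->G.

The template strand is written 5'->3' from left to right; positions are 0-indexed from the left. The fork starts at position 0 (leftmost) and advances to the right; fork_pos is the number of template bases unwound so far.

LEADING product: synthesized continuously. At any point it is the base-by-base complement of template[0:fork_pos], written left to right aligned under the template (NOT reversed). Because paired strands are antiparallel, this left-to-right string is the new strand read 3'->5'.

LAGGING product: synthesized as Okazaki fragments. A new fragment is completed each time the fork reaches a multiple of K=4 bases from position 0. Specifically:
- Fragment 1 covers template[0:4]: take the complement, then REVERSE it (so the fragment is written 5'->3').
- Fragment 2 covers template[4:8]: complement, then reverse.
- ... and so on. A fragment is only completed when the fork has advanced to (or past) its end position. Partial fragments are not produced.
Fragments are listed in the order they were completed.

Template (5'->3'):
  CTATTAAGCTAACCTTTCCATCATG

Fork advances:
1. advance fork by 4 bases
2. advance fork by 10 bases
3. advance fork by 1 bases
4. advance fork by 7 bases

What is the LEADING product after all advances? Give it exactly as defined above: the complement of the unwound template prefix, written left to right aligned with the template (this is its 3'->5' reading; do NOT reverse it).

Step 1: advance 4 -> fork_pos = 0 + 4 = 4.
Step 2: advance 10 -> fork_pos = 4 + 10 = 14.
Step 3: advance 1 -> fork_pos = 14 + 1 = 15.
Step 4: advance 7 -> fork_pos = 15 + 7 = 22.
Unwound prefix: template[0:22] = CTATTAAGCTAACCTTTCCATC
Complement it base by base (A<->T, C<->G), keeping left-to-right order:
  [0:5] CTATT -> GATAA
  [5:10] AAGCT -> TTCGA
  [10:15] AACCT -> TTGGA
  [15:20] TTCCA -> AAGGT
  [20:22] TC -> AG
Concatenate: GATAATTCGATTGGAAAGGTAG (length 22; written aligned with the template, i.e. 3'->5').

Answer: GATAATTCGATTGGAAAGGTAG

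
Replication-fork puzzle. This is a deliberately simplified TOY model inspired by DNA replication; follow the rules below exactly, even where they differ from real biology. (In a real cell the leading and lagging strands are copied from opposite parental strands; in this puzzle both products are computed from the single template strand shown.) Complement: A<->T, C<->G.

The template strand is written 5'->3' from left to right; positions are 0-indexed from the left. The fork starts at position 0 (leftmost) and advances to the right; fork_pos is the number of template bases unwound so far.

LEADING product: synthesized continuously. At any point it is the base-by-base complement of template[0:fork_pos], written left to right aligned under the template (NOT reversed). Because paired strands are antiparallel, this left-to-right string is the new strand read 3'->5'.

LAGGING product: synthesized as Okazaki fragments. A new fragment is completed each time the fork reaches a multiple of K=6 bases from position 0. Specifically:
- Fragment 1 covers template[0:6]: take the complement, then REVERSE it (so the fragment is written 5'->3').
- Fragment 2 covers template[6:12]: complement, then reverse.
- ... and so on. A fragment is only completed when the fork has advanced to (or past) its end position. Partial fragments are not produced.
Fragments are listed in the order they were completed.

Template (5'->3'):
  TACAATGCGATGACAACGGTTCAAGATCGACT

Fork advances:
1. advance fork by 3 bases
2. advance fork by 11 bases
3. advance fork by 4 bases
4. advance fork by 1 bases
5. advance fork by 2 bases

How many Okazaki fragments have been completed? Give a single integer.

Step 1: advance 3 -> fork_pos = 0 + 3 = 3. Next multiple of 6 is 6 (not reached); still 0 fragment(s).
Step 2: advance 11 -> fork_pos = 3 + 11 = 14. Reached multiple(s) of 6: 6, 12 -> fragments 1-2 completed (2 total).
Step 3: advance 4 -> fork_pos = 14 + 4 = 18. Reached multiple(s) of 6: 18 -> fragment 3 completed (3 total).
Step 4: advance 1 -> fork_pos = 18 + 1 = 19. Next multiple of 6 is 24 (not reached); still 3 fragment(s).
Step 5: advance 2 -> fork_pos = 19 + 2 = 21. Next multiple of 6 is 24 (not reached); still 3 fragment(s).
Check: final fork_pos = 21; the multiples of 6 that are <= 21 are 6..18 -> 21 // 6 = 3 completed fragment(s).

Answer: 3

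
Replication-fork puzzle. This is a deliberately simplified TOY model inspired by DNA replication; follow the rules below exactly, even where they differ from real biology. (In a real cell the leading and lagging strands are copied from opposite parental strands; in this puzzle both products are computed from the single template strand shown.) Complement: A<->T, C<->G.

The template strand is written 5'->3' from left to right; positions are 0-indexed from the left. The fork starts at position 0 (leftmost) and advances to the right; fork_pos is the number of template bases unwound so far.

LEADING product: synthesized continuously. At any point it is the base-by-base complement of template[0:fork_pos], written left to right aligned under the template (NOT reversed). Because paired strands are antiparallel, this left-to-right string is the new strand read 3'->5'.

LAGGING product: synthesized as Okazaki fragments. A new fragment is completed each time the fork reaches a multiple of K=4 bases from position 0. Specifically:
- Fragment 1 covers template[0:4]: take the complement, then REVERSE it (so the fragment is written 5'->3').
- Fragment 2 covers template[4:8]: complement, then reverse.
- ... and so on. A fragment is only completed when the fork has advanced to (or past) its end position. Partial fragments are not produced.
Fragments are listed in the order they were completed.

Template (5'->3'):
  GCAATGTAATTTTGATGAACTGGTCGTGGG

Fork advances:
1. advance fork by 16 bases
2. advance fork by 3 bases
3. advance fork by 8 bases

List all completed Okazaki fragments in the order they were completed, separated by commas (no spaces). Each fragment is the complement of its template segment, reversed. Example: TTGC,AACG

Answer: TTGC,TACA,AAAT,ATCA,GTTC,ACCA

Derivation:
Step 1: advance 16 -> fork_pos = 0 + 16 = 16. Reached multiple(s) of 4: 4, 8, 12, 16 -> fragments 1-4 completed (4 total).
Step 2: advance 3 -> fork_pos = 16 + 3 = 19. Next multiple of 4 is 20 (not reached); still 4 fragment(s).
Step 3: advance 8 -> fork_pos = 19 + 8 = 27. Reached multiple(s) of 4: 20, 24 -> fragments 5-6 completed (6 total).
Final fork_pos = 27, so 6 fragment(s) are complete. Build each: template segment -> complement -> reverse.
Fragment 1: template[0:4] = GCAA -> complement CGTT -> reversed TTGC
Fragment 2: template[4:8] = TGTA -> complement ACAT -> reversed TACA
Fragment 3: template[8:12] = ATTT -> complement TAAA -> reversed AAAT
Fragment 4: template[12:16] = TGAT -> complement ACTA -> reversed ATCA
Fragment 5: template[16:20] = GAAC -> complement CTTG -> reversed GTTC
Fragment 6: template[20:24] = TGGT -> complement ACCA -> reversed ACCA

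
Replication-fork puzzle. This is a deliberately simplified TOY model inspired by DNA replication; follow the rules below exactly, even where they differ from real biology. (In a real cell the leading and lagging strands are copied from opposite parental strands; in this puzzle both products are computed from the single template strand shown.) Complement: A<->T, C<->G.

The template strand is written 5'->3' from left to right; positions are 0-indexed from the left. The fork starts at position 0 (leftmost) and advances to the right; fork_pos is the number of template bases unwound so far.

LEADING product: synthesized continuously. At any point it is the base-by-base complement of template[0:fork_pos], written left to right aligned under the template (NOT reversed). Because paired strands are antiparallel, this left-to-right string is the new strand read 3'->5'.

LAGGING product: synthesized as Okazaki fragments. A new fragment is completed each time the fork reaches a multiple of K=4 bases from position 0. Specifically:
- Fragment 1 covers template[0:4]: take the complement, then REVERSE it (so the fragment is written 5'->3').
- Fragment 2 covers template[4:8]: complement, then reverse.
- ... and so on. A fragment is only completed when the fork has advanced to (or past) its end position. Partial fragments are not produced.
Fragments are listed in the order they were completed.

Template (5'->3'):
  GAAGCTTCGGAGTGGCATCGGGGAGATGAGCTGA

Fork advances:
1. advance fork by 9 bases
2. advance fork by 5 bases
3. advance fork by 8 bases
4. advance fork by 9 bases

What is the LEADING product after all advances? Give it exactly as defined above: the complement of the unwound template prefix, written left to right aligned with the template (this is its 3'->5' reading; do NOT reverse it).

Answer: CTTCGAAGCCTCACCGTAGCCCCTCTACTCG

Derivation:
Step 1: advance 9 -> fork_pos = 0 + 9 = 9.
Step 2: advance 5 -> fork_pos = 9 + 5 = 14.
Step 3: advance 8 -> fork_pos = 14 + 8 = 22.
Step 4: advance 9 -> fork_pos = 22 + 9 = 31.
Unwound prefix: template[0:31] = GAAGCTTCGGAGTGGCATCGGGGAGATGAGC
Complement it base by base (A<->T, C<->G), keeping left-to-right order:
  [0:5] GAAGC -> CTTCG
  [5:10] TTCGG -> AAGCC
  [10:15] AGTGG -> TCACC
  [15:20] CATCG -> GTAGC
  [20:25] GGGAG -> CCCTC
  [25:30] ATGAG -> TACTC
  [30:31] C -> G
Concatenate: CTTCGAAGCCTCACCGTAGCCCCTCTACTCG (length 31; written aligned with the template, i.e. 3'->5').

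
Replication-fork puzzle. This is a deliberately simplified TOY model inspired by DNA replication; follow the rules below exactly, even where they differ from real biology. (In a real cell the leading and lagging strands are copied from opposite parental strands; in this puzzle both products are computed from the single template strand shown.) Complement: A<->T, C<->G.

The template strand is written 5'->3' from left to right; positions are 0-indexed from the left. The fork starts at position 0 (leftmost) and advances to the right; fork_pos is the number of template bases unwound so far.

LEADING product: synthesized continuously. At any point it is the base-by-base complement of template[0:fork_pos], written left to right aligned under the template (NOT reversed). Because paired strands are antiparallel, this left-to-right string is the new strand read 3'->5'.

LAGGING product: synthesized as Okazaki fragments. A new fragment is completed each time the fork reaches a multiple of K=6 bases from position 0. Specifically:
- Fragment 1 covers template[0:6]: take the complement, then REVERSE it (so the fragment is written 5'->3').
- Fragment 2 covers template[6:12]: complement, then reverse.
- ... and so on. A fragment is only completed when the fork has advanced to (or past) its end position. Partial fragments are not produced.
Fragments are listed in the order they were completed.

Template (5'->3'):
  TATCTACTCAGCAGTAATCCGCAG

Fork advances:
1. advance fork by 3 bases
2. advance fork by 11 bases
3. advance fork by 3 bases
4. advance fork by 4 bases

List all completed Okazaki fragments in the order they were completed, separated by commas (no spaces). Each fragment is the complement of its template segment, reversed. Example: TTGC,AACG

Step 1: advance 3 -> fork_pos = 0 + 3 = 3. Next multiple of 6 is 6 (not reached); still 0 fragment(s).
Step 2: advance 11 -> fork_pos = 3 + 11 = 14. Reached multiple(s) of 6: 6, 12 -> fragments 1-2 completed (2 total).
Step 3: advance 3 -> fork_pos = 14 + 3 = 17. Next multiple of 6 is 18 (not reached); still 2 fragment(s).
Step 4: advance 4 -> fork_pos = 17 + 4 = 21. Reached multiple(s) of 6: 18 -> fragment 3 completed (3 total).
Final fork_pos = 21, so 3 fragment(s) are complete. Build each: template segment -> complement -> reverse.
Fragment 1: template[0:6] = TATCTA -> complement ATAGAT -> reversed TAGATA
Fragment 2: template[6:12] = CTCAGC -> complement GAGTCG -> reversed GCTGAG
Fragment 3: template[12:18] = AGTAAT -> complement TCATTA -> reversed ATTACT

Answer: TAGATA,GCTGAG,ATTACT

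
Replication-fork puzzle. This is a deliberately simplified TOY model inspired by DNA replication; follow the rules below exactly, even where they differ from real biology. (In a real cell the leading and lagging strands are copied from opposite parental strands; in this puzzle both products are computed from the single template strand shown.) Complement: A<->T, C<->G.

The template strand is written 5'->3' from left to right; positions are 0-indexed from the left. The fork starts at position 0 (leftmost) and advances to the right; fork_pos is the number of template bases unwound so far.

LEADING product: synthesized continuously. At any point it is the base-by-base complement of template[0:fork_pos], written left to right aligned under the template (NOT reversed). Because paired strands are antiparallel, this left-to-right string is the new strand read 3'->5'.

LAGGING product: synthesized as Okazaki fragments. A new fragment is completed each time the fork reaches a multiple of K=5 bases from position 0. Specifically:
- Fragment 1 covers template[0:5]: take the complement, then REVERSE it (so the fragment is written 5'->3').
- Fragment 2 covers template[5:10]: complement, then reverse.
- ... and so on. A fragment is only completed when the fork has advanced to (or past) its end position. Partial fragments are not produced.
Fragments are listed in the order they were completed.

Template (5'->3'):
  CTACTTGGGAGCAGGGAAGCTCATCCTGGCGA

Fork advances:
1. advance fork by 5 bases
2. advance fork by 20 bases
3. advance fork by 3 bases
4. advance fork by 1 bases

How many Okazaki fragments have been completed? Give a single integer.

Step 1: advance 5 -> fork_pos = 0 + 5 = 5. Reached multiple(s) of 5: 5 -> fragment 1 completed (1 total).
Step 2: advance 20 -> fork_pos = 5 + 20 = 25. Reached multiple(s) of 5: 10, 15, 20, 25 -> fragments 2-5 completed (5 total).
Step 3: advance 3 -> fork_pos = 25 + 3 = 28. Next multiple of 5 is 30 (not reached); still 5 fragment(s).
Step 4: advance 1 -> fork_pos = 28 + 1 = 29. Next multiple of 5 is 30 (not reached); still 5 fragment(s).
Check: final fork_pos = 29; the multiples of 5 that are <= 29 are 5..25 -> 29 // 5 = 5 completed fragment(s).

Answer: 5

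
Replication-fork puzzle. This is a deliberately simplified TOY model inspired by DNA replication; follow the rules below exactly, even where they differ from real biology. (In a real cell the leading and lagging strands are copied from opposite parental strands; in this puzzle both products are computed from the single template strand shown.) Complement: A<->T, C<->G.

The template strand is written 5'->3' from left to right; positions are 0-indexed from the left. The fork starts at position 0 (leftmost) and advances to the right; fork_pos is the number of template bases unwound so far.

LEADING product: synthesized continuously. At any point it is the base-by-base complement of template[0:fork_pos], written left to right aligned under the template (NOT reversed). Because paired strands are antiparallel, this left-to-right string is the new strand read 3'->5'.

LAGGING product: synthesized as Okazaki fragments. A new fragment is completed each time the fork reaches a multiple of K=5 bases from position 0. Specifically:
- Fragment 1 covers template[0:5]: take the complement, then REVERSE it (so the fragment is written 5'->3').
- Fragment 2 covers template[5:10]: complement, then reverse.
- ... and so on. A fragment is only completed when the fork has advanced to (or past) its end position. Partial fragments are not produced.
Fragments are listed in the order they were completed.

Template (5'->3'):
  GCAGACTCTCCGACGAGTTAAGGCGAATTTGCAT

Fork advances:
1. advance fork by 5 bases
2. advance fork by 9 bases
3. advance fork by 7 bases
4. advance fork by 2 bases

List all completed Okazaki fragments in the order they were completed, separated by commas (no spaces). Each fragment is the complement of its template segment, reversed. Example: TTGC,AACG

Answer: TCTGC,GAGAG,CGTCG,TAACT

Derivation:
Step 1: advance 5 -> fork_pos = 0 + 5 = 5. Reached multiple(s) of 5: 5 -> fragment 1 completed (1 total).
Step 2: advance 9 -> fork_pos = 5 + 9 = 14. Reached multiple(s) of 5: 10 -> fragment 2 completed (2 total).
Step 3: advance 7 -> fork_pos = 14 + 7 = 21. Reached multiple(s) of 5: 15, 20 -> fragments 3-4 completed (4 total).
Step 4: advance 2 -> fork_pos = 21 + 2 = 23. Next multiple of 5 is 25 (not reached); still 4 fragment(s).
Final fork_pos = 23, so 4 fragment(s) are complete. Build each: template segment -> complement -> reverse.
Fragment 1: template[0:5] = GCAGA -> complement CGTCT -> reversed TCTGC
Fragment 2: template[5:10] = CTCTC -> complement GAGAG -> reversed GAGAG
Fragment 3: template[10:15] = CGACG -> complement GCTGC -> reversed CGTCG
Fragment 4: template[15:20] = AGTTA -> complement TCAAT -> reversed TAACT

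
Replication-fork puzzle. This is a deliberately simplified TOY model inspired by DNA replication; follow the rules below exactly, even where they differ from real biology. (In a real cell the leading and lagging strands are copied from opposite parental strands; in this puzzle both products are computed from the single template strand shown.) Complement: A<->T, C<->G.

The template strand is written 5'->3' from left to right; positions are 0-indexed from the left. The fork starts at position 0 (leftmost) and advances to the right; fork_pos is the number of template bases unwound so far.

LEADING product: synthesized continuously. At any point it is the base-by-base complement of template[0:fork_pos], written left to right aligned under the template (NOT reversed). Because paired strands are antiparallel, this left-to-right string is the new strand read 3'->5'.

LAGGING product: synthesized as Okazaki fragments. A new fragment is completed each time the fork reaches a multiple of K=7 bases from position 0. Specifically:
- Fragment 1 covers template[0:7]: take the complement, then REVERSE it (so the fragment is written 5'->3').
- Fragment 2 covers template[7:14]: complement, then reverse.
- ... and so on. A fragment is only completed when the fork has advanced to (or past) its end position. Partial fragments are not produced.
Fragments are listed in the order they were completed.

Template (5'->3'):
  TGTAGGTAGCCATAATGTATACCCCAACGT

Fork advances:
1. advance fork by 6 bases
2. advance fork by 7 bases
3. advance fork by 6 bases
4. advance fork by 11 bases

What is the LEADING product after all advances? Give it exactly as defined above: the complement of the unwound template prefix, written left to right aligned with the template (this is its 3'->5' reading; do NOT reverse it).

Answer: ACATCCATCGGTATTACATATGGGGTTGCA

Derivation:
Step 1: advance 6 -> fork_pos = 0 + 6 = 6.
Step 2: advance 7 -> fork_pos = 6 + 7 = 13.
Step 3: advance 6 -> fork_pos = 13 + 6 = 19.
Step 4: advance 11 -> fork_pos = 19 + 11 = 30.
Unwound prefix: template[0:30] = TGTAGGTAGCCATAATGTATACCCCAACGT
Complement it base by base (A<->T, C<->G), keeping left-to-right order:
  [0:5] TGTAG -> ACATC
  [5:10] GTAGC -> CATCG
  [10:15] CATAA -> GTATT
  [15:20] TGTAT -> ACATA
  [20:25] ACCCC -> TGGGG
  [25:30] AACGT -> TTGCA
Concatenate: ACATCCATCGGTATTACATATGGGGTTGCA (length 30; written aligned with the template, i.e. 3'->5').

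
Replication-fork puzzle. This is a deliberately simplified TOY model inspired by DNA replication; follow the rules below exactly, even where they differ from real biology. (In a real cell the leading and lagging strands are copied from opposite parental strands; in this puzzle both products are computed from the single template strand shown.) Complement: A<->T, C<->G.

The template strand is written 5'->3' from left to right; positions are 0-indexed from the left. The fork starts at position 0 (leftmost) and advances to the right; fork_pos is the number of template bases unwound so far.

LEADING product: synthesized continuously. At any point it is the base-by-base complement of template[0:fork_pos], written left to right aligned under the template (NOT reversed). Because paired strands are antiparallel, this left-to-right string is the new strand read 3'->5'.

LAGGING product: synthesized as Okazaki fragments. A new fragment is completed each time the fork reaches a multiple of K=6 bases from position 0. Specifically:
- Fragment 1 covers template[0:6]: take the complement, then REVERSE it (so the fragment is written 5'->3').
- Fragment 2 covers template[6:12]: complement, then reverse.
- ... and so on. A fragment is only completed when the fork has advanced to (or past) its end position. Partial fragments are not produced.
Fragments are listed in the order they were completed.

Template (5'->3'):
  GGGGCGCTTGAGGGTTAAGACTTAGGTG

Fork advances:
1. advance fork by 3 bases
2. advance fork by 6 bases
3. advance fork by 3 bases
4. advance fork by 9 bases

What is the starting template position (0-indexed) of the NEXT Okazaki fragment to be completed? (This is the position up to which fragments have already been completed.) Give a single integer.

Answer: 18

Derivation:
Step 1: advance 3 -> fork_pos = 0 + 3 = 3. Next multiple of 6 is 6 (not reached); still 0 fragment(s).
Step 2: advance 6 -> fork_pos = 3 + 6 = 9. Reached multiple(s) of 6: 6 -> fragment 1 completed (1 total).
Step 3: advance 3 -> fork_pos = 9 + 3 = 12. Reached multiple(s) of 6: 12 -> fragment 2 completed (2 total).
Step 4: advance 9 -> fork_pos = 12 + 9 = 21. Reached multiple(s) of 6: 18 -> fragment 3 completed (3 total).
3 fragment(s) completed, covering template[0:18] (3 x 6 = 18). The next fragment, fragment 4, covers template[18:24], so it starts at position 18.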